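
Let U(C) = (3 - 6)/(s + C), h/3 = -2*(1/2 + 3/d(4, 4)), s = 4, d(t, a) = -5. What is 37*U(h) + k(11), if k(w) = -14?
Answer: -877/23 ≈ -38.130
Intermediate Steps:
h = ⅗ (h = 3*(-2*(1/2 + 3/(-5))) = 3*(-2*(1*(½) + 3*(-⅕))) = 3*(-2*(½ - ⅗)) = 3*(-2*(-⅒)) = 3*(⅕) = ⅗ ≈ 0.60000)
U(C) = -3/(4 + C) (U(C) = (3 - 6)/(4 + C) = -3/(4 + C))
37*U(h) + k(11) = 37*(-3/(4 + ⅗)) - 14 = 37*(-3/23/5) - 14 = 37*(-3*5/23) - 14 = 37*(-15/23) - 14 = -555/23 - 14 = -877/23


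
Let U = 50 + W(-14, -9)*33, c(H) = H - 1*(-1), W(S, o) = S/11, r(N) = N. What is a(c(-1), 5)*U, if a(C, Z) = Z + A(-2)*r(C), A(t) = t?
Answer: 40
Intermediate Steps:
W(S, o) = S/11 (W(S, o) = S*(1/11) = S/11)
c(H) = 1 + H (c(H) = H + 1 = 1 + H)
a(C, Z) = Z - 2*C
U = 8 (U = 50 + ((1/11)*(-14))*33 = 50 - 14/11*33 = 50 - 42 = 8)
a(c(-1), 5)*U = (5 - 2*(1 - 1))*8 = (5 - 2*0)*8 = (5 + 0)*8 = 5*8 = 40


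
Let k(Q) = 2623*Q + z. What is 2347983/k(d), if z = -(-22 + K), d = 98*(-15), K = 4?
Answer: -782661/1285264 ≈ -0.60895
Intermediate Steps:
d = -1470
z = 18 (z = -(-22 + 4) = -1*(-18) = 18)
k(Q) = 18 + 2623*Q (k(Q) = 2623*Q + 18 = 18 + 2623*Q)
2347983/k(d) = 2347983/(18 + 2623*(-1470)) = 2347983/(18 - 3855810) = 2347983/(-3855792) = 2347983*(-1/3855792) = -782661/1285264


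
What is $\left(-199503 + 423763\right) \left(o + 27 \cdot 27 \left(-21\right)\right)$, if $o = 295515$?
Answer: $62838997560$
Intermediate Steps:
$\left(-199503 + 423763\right) \left(o + 27 \cdot 27 \left(-21\right)\right) = \left(-199503 + 423763\right) \left(295515 + 27 \cdot 27 \left(-21\right)\right) = 224260 \left(295515 + 729 \left(-21\right)\right) = 224260 \left(295515 - 15309\right) = 224260 \cdot 280206 = 62838997560$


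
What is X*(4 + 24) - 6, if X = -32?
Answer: -902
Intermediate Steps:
X*(4 + 24) - 6 = -32*(4 + 24) - 6 = -32*28 - 6 = -896 - 6 = -902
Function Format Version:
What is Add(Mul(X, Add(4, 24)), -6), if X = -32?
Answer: -902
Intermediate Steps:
Add(Mul(X, Add(4, 24)), -6) = Add(Mul(-32, Add(4, 24)), -6) = Add(Mul(-32, 28), -6) = Add(-896, -6) = -902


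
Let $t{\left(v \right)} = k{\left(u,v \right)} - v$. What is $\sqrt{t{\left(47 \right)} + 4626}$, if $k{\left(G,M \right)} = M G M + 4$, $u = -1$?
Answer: $\sqrt{2374} \approx 48.724$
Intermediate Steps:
$k{\left(G,M \right)} = 4 + G M^{2}$ ($k{\left(G,M \right)} = G M M + 4 = G M^{2} + 4 = 4 + G M^{2}$)
$t{\left(v \right)} = 4 - v - v^{2}$ ($t{\left(v \right)} = \left(4 - v^{2}\right) - v = 4 - v - v^{2}$)
$\sqrt{t{\left(47 \right)} + 4626} = \sqrt{\left(4 - 47 - 47^{2}\right) + 4626} = \sqrt{\left(4 - 47 - 2209\right) + 4626} = \sqrt{-2252 + 4626} = \sqrt{2374}$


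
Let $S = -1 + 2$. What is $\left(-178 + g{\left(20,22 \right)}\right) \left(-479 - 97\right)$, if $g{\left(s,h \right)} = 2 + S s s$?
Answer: $-129024$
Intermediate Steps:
$S = 1$
$g{\left(s,h \right)} = 2 + s^{2}$ ($g{\left(s,h \right)} = 2 + 1 s s = 2 + 1 s^{2} = 2 + s^{2}$)
$\left(-178 + g{\left(20,22 \right)}\right) \left(-479 - 97\right) = \left(-178 + \left(2 + 20^{2}\right)\right) \left(-479 - 97\right) = \left(-178 + \left(2 + 400\right)\right) \left(-576\right) = \left(-178 + 402\right) \left(-576\right) = 224 \left(-576\right) = -129024$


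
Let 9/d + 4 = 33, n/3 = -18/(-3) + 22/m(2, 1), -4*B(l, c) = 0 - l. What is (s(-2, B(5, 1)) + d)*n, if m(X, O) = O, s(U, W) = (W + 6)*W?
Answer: 91329/116 ≈ 787.32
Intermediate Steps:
B(l, c) = l/4 (B(l, c) = -(0 - l)/4 = -(-1)*l/4 = l/4)
s(U, W) = W*(6 + W) (s(U, W) = (6 + W)*W = W*(6 + W))
n = 84 (n = 3*(-18/(-3) + 22/1) = 3*(-18*(-⅓) + 22*1) = 3*(6 + 22) = 3*28 = 84)
d = 9/29 (d = 9/(-4 + 33) = 9/29 ≈ 0.31034)
(s(-2, B(5, 1)) + d)*n = (((¼)*5)*(6 + (¼)*5) + 9/29)*84 = (5*(6 + 5/4)/4 + 9/29)*84 = ((5/4)*(29/4) + 9/29)*84 = (145/16 + 9/29)*84 = (4349/464)*84 = 91329/116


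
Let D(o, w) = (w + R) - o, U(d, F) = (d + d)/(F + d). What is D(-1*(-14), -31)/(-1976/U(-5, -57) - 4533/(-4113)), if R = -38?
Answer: 568965/83974421 ≈ 0.0067755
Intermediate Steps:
U(d, F) = 2*d/(F + d) (U(d, F) = (2*d)/(F + d) = 2*d/(F + d))
D(o, w) = -38 + w - o (D(o, w) = (w - 38) - o = (-38 + w) - o = -38 + w - o)
D(-1*(-14), -31)/(-1976/U(-5, -57) - 4533/(-4113)) = (-38 - 31 - (-1)*(-14))/(-1976/(2*(-5)/(-57 - 5)) - 4533/(-4113)) = (-38 - 31 - 1*14)/(-1976/(2*(-5)/(-62)) - 4533*(-1/4113)) = (-38 - 31 - 14)/(-1976/(2*(-5)*(-1/62)) + 1511/1371) = -83/(-1976/5/31 + 1511/1371) = -83/(-1976*31/5 + 1511/1371) = -83/(-61256/5 + 1511/1371) = -83/(-83974421/6855) = -83*(-6855/83974421) = 568965/83974421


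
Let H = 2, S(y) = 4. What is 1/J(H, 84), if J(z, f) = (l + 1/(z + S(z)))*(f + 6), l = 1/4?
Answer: 2/75 ≈ 0.026667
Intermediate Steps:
l = 1/4 ≈ 0.25000
J(z, f) = (6 + f)*(1/4 + 1/(4 + z)) (J(z, f) = (1/4 + 1/(z + 4))*(f + 6) = (1/4 + 1/(4 + z))*(6 + f) = (6 + f)*(1/4 + 1/(4 + z)))
1/J(H, 84) = 1/((48 + 6*2 + 8*84 + 84*2)/(4*(4 + 2))) = 1/((1/4)*(48 + 12 + 672 + 168)/6) = 1/((1/4)*(1/6)*900) = 1/(75/2) = 2/75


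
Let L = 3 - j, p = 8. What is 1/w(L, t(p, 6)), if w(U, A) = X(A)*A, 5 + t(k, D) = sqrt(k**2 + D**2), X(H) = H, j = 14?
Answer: 1/25 ≈ 0.040000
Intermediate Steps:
t(k, D) = -5 + sqrt(D**2 + k**2) (t(k, D) = -5 + sqrt(k**2 + D**2) = -5 + sqrt(D**2 + k**2))
L = -11 (L = 3 - 1*14 = 3 - 14 = -11)
w(U, A) = A**2 (w(U, A) = A*A = A**2)
1/w(L, t(p, 6)) = 1/((-5 + sqrt(6**2 + 8**2))**2) = 1/((-5 + sqrt(36 + 64))**2) = 1/((-5 + sqrt(100))**2) = 1/((-5 + 10)**2) = 1/(5**2) = 1/25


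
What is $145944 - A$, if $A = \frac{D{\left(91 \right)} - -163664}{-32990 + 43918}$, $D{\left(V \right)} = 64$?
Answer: $\frac{99669519}{683} \approx 1.4593 \cdot 10^{5}$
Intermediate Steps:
$A = \frac{10233}{683}$ ($A = \frac{64 - -163664}{-32990 + 43918} = \frac{64 + 163664}{10928} = 163728 \cdot \frac{1}{10928} = \frac{10233}{683} \approx 14.982$)
$145944 - A = 145944 - \frac{10233}{683} = \frac{99669519}{683}$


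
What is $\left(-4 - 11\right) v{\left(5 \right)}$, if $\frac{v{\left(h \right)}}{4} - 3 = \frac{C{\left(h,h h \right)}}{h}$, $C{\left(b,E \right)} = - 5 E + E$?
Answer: $1020$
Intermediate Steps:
$C{\left(b,E \right)} = - 4 E$
$v{\left(h \right)} = 12 - 16 h$ ($v{\left(h \right)} = 12 + 4 \frac{\left(-4\right) h h}{h} = 12 + 4 \frac{\left(-4\right) h^{2}}{h} = 12 + 4 \left(- 4 h\right) = 12 - 16 h$)
$\left(-4 - 11\right) v{\left(5 \right)} = \left(-4 - 11\right) \left(12 - 80\right) = - 15 \left(12 - 80\right) = \left(-15\right) \left(-68\right) = 1020$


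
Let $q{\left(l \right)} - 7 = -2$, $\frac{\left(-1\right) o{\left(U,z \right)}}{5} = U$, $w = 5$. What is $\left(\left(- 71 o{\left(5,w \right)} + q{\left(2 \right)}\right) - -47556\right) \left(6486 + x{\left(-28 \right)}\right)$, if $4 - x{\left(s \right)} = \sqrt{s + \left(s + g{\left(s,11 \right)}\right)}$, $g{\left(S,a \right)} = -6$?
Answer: $320190640 - 49336 i \sqrt{62} \approx 3.2019 \cdot 10^{8} - 3.8847 \cdot 10^{5} i$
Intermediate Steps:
$o{\left(U,z \right)} = - 5 U$
$q{\left(l \right)} = 5$ ($q{\left(l \right)} = 7 - 2 = 5$)
$x{\left(s \right)} = 4 - \sqrt{-6 + 2 s}$ ($x{\left(s \right)} = 4 - \sqrt{s + \left(s - 6\right)} = 4 - \sqrt{s + \left(-6 + s\right)} = 4 - \sqrt{-6 + 2 s}$)
$\left(\left(- 71 o{\left(5,w \right)} + q{\left(2 \right)}\right) - -47556\right) \left(6486 + x{\left(-28 \right)}\right) = \left(\left(- 71 \left(\left(-5\right) 5\right) + 5\right) - -47556\right) \left(6486 + \left(4 - \sqrt{-6 + 2 \left(-28\right)}\right)\right) = \left(\left(\left(-71\right) \left(-25\right) + 5\right) + 47556\right) \left(6486 + \left(4 - \sqrt{-6 - 56}\right)\right) = \left(\left(1775 + 5\right) + 47556\right) \left(6486 + \left(4 - \sqrt{-62}\right)\right) = \left(1780 + 47556\right) \left(6486 + \left(4 - i \sqrt{62}\right)\right) = 49336 \left(6486 + \left(4 - i \sqrt{62}\right)\right) = 49336 \left(6490 - i \sqrt{62}\right) = 320190640 - 49336 i \sqrt{62}$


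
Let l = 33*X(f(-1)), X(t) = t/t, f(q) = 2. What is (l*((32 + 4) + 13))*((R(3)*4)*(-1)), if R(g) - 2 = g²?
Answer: -71148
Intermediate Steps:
R(g) = 2 + g²
X(t) = 1
l = 33 (l = 33*1 = 33)
(l*((32 + 4) + 13))*((R(3)*4)*(-1)) = (33*((32 + 4) + 13))*(((2 + 3²)*4)*(-1)) = (33*(36 + 13))*(((2 + 9)*4)*(-1)) = (33*49)*((11*4)*(-1)) = 1617*(44*(-1)) = 1617*(-44) = -71148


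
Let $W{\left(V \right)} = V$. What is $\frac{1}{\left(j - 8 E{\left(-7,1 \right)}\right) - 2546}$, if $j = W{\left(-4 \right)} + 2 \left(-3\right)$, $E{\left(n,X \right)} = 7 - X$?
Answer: $- \frac{1}{2604} \approx -0.00038402$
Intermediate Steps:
$j = -10$ ($j = -4 + 2 \left(-3\right) = -4 - 6 = -10$)
$\frac{1}{\left(j - 8 E{\left(-7,1 \right)}\right) - 2546} = \frac{1}{\left(-10 - 8 \left(7 - 1\right)\right) - 2546} = \frac{1}{\left(-10 - 48\right) - 2546} = \frac{1}{-58 - 2546} = \frac{1}{-2604} = - \frac{1}{2604}$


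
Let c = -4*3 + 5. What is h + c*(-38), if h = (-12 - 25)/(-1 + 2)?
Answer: 229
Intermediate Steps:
c = -7 (c = -12 + 5 = -7)
h = -37 (h = -37/1 = -37*1 = -37)
h + c*(-38) = -37 - 7*(-38) = -37 + 266 = 229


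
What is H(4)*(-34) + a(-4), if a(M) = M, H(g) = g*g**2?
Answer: -2180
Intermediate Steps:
H(g) = g**3
H(4)*(-34) + a(-4) = 4**3*(-34) - 4 = 64*(-34) - 4 = -2176 - 4 = -2180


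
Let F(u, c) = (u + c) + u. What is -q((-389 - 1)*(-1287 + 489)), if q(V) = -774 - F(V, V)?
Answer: 934434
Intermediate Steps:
F(u, c) = c + 2*u (F(u, c) = (c + u) + u = c + 2*u)
q(V) = -774 - 3*V (q(V) = -774 - (V + 2*V) = -774 - 3*V)
-q((-389 - 1)*(-1287 + 489)) = -(-774 - 3*(-389 - 1)*(-1287 + 489)) = -(-774 - (-1170)*(-798)) = -(-774 - 3*311220) = -(-774 - 933660) = -1*(-934434) = 934434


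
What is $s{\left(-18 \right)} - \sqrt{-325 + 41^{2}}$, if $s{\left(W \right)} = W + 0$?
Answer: $-18 - 2 \sqrt{339} \approx -54.824$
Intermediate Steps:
$s{\left(W \right)} = W$
$s{\left(-18 \right)} - \sqrt{-325 + 41^{2}} = -18 - \sqrt{-325 + 41^{2}} = -18 - \sqrt{-325 + 1681} = -18 - \sqrt{1356} = -18 - 2 \sqrt{339}$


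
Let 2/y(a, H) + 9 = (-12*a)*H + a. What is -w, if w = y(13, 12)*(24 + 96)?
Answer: 60/467 ≈ 0.12848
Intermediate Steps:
y(a, H) = 2/(-9 + a - 12*H*a) (y(a, H) = 2/(-9 + ((-12*a)*H + a)) = 2/(-9 + (-12*H*a + a)) = 2/(-9 + (a - 12*H*a)) = 2/(-9 + a - 12*H*a))
w = -60/467 (w = (-2/(9 - 1*13 + 12*12*13))*(24 + 96) = -2/(9 - 13 + 1872)*120 = -2/1868*120 = -2*1/1868*120 = -1/934*120 = -60/467 ≈ -0.12848)
-w = -1*(-60/467) = 60/467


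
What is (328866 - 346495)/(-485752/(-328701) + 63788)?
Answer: -5794669929/20967665140 ≈ -0.27636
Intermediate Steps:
(328866 - 346495)/(-485752/(-328701) + 63788) = -17629/(-485752*(-1/328701) + 63788) = -17629/(485752/328701 + 63788) = -17629/20967665140/328701 = -17629*328701/20967665140 = -5794669929/20967665140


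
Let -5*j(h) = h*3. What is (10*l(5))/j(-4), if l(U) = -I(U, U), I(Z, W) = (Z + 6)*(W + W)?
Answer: -1375/3 ≈ -458.33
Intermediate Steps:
j(h) = -3*h/5 (j(h) = -h*3/5 = -3*h/5)
I(Z, W) = 2*W*(6 + Z) (I(Z, W) = (6 + Z)*(2*W) = 2*W*(6 + Z))
l(U) = -2*U*(6 + U)
(10*l(5))/j(-4) = (10*(-2*5*(6 + 5)))/((-⅗*(-4))) = (10*(-2*5*11))/(12/5) = (10*(-110))*(5/12) = -1100*5/12 = -1375/3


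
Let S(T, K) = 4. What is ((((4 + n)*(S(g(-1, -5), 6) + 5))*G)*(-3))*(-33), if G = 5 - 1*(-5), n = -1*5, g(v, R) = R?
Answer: -8910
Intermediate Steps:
n = -5
G = 10 (G = 5 + 5 = 10)
((((4 + n)*(S(g(-1, -5), 6) + 5))*G)*(-3))*(-33) = ((((4 - 5)*(4 + 5))*10)*(-3))*(-33) = ((-1*9*10)*(-3))*(-33) = (-9*10*(-3))*(-33) = -90*(-3)*(-33) = 270*(-33) = -8910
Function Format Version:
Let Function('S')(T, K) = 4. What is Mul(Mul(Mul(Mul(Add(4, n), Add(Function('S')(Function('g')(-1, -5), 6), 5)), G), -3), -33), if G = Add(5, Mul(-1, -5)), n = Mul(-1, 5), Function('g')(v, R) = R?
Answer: -8910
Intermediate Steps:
n = -5
G = 10 (G = Add(5, 5) = 10)
Mul(Mul(Mul(Mul(Add(4, n), Add(Function('S')(Function('g')(-1, -5), 6), 5)), G), -3), -33) = Mul(Mul(Mul(Mul(Add(4, -5), Add(4, 5)), 10), -3), -33) = Mul(Mul(Mul(Mul(-1, 9), 10), -3), -33) = Mul(Mul(Mul(-9, 10), -3), -33) = Mul(Mul(-90, -3), -33) = Mul(270, -33) = -8910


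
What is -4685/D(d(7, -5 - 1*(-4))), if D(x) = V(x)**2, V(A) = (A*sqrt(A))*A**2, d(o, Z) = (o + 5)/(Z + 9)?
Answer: -599680/2187 ≈ -274.20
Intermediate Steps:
d(o, Z) = (5 + o)/(9 + Z)
V(A) = A**(7/2) (V(A) = A**(3/2)*A**2 = A**(7/2))
D(x) = x**7 (D(x) = (x**(7/2))**2 = x**7)
-4685/D(d(7, -5 - 1*(-4))) = -4685*(9 + (-5 - 1*(-4)))**7/(5 + 7)**7 = -4685*(9 + (-5 + 4))**7/35831808 = -4685*(9 - 1)**7/35831808 = -4685/((12/8)**7) = -4685/(((1/8)*12)**7) = -4685/((3/2)**7) = -4685/2187/128 = -4685*128/2187 = -599680/2187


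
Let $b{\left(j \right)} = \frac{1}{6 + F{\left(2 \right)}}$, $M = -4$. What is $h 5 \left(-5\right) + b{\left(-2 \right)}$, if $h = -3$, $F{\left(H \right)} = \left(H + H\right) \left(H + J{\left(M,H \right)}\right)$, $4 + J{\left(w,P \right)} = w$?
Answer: $\frac{1349}{18} \approx 74.944$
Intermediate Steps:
$J{\left(w,P \right)} = -4 + w$
$F{\left(H \right)} = 2 H \left(-8 + H\right)$ ($F{\left(H \right)} = \left(H + H\right) \left(H - 8\right) = 2 H \left(H - 8\right) = 2 H \left(-8 + H\right)$)
$b{\left(j \right)} = - \frac{1}{18}$ ($b{\left(j \right)} = \frac{1}{6 + 2 \cdot 2 \left(-8 + 2\right)} = \frac{1}{6 + 2 \cdot 2 \left(-6\right)} = \frac{1}{6 - 24} = \frac{1}{-18} = - \frac{1}{18}$)
$h 5 \left(-5\right) + b{\left(-2 \right)} = - 3 \cdot 5 \left(-5\right) - \frac{1}{18} = \left(-3\right) \left(-25\right) - \frac{1}{18} = 75 - \frac{1}{18} = \frac{1349}{18}$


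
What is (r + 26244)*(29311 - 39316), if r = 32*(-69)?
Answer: -240480180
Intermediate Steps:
r = -2208
(r + 26244)*(29311 - 39316) = (-2208 + 26244)*(29311 - 39316) = 24036*(-10005) = -240480180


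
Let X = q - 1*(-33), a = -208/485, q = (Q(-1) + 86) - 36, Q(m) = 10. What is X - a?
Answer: 45313/485 ≈ 93.429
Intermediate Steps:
q = 60 (q = (10 + 86) - 36 = 96 - 36 = 60)
a = -208/485 (a = -208*1/485 = -208/485 ≈ -0.42887)
X = 93 (X = 60 - 1*(-33) = 60 + 33 = 93)
X - a = 93 - 1*(-208/485) = 93 + 208/485 = 45313/485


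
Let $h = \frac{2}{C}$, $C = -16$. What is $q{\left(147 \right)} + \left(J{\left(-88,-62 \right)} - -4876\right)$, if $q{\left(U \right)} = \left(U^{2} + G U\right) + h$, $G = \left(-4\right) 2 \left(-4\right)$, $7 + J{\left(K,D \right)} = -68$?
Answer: $\frac{248911}{8} \approx 31114.0$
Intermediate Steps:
$J{\left(K,D \right)} = -75$ ($J{\left(K,D \right)} = -7 - 68 = -75$)
$h = - \frac{1}{8}$ ($h = \frac{2}{-16} = 2 \left(- \frac{1}{16}\right) = - \frac{1}{8} \approx -0.125$)
$G = 32$ ($G = \left(-8\right) \left(-4\right) = 32$)
$q{\left(U \right)} = - \frac{1}{8} + U^{2} + 32 U$ ($q{\left(U \right)} = \left(U^{2} + 32 U\right) - \frac{1}{8} = - \frac{1}{8} + U^{2} + 32 U$)
$q{\left(147 \right)} + \left(J{\left(-88,-62 \right)} - -4876\right) = \left(- \frac{1}{8} + 147^{2} + 32 \cdot 147\right) - -4801 = \left(- \frac{1}{8} + 21609 + 4704\right) + \left(-75 + 4876\right) = \frac{210503}{8} + 4801 = \frac{248911}{8}$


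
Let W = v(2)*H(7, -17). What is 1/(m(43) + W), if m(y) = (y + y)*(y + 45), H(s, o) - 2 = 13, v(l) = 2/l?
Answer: 1/7583 ≈ 0.00013187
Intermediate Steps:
H(s, o) = 15 (H(s, o) = 2 + 13 = 15)
m(y) = 2*y*(45 + y) (m(y) = (2*y)*(45 + y) = 2*y*(45 + y))
W = 15 (W = (2/2)*15 = (2*(½))*15 = 1*15 = 15)
1/(m(43) + W) = 1/(2*43*(45 + 43) + 15) = 1/(2*43*88 + 15) = 1/(7568 + 15) = 1/7583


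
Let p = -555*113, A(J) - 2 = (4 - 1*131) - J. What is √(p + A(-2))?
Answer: 3*I*√6982 ≈ 250.68*I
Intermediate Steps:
A(J) = -125 - J (A(J) = 2 + ((4 - 1*131) - J) = 2 + ((4 - 131) - J) = 2 + (-127 - J) = -125 - J)
p = -62715
√(p + A(-2)) = √(-62715 + (-125 - 1*(-2))) = √(-62715 + (-125 + 2)) = √(-62715 - 123) = √(-62838) = 3*I*√6982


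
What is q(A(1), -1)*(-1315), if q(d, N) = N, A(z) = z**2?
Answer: 1315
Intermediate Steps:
q(A(1), -1)*(-1315) = -1*(-1315) = 1315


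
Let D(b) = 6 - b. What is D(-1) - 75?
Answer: -68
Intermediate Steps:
D(-1) - 75 = (6 - 1*(-1)) - 75 = (6 + 1) - 5*15 = 7 - 75 = -68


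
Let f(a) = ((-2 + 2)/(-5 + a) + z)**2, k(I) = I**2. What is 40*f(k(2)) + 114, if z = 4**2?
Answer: 10354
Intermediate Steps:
z = 16
f(a) = 256 (f(a) = ((-2 + 2)/(-5 + a) + 16)**2 = (0/(-5 + a) + 16)**2 = (0 + 16)**2 = 16**2 = 256)
40*f(k(2)) + 114 = 40*256 + 114 = 10240 + 114 = 10354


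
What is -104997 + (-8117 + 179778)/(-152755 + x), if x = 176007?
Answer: -2441218583/23252 ≈ -1.0499e+5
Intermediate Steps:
-104997 + (-8117 + 179778)/(-152755 + x) = -104997 + (-8117 + 179778)/(-152755 + 176007) = -104997 + 171661/23252 = -2441218583/23252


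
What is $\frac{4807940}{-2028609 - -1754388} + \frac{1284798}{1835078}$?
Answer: $- \frac{4235313163481}{251608462119} \approx -16.833$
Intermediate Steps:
$\frac{4807940}{-2028609 - -1754388} + \frac{1284798}{1835078} = \frac{4807940}{-2028609 + 1754388} + 1284798 \cdot \frac{1}{1835078} = \frac{4807940}{-274221} + \frac{642399}{917539} = 4807940 \left(- \frac{1}{274221}\right) + \frac{642399}{917539} = - \frac{4807940}{274221} + \frac{642399}{917539} = - \frac{4235313163481}{251608462119}$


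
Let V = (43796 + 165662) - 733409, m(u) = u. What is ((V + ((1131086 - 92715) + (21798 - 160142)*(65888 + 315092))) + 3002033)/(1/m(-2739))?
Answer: 144352916246913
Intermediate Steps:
V = -523951 (V = 209458 - 733409 = -523951)
((V + ((1131086 - 92715) + (21798 - 160142)*(65888 + 315092))) + 3002033)/(1/m(-2739)) = ((-523951 + ((1131086 - 92715) + (21798 - 160142)*(65888 + 315092))) + 3002033)/(1/(-2739)) = ((-523951 + (1038371 - 138344*380980)) + 3002033)/(-1/2739) = ((-523951 + (1038371 - 52706297120)) + 3002033)*(-2739) = ((-523951 - 52705258749) + 3002033)*(-2739) = (-52705782700 + 3002033)*(-2739) = -52702780667*(-2739) = 144352916246913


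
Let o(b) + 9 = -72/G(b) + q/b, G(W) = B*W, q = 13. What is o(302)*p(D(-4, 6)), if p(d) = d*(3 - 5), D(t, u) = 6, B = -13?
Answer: 210558/1963 ≈ 107.26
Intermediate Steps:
G(W) = -13*W
p(d) = -2*d (p(d) = d*(-2) = -2*d)
o(b) = -9 + 241/(13*b) (o(b) = -9 + (-72*(-1/(13*b)) + 13/b) = -9 + (-(-72)/(13*b) + 13/b) = -9 + (72/(13*b) + 13/b) = -9 + 241/(13*b))
o(302)*p(D(-4, 6)) = (-9 + (241/13)/302)*(-2*6) = (-9 + (241/13)*(1/302))*(-12) = (-9 + 241/3926)*(-12) = -35093/3926*(-12) = 210558/1963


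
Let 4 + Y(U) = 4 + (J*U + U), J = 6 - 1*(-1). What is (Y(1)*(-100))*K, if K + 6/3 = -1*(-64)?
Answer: -49600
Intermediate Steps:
J = 7 (J = 6 + 1 = 7)
K = 62 (K = -2 - 1*(-64) = -2 + 64 = 62)
Y(U) = 8*U (Y(U) = -4 + (4 + (7*U + U)) = -4 + (4 + 8*U) = 8*U)
(Y(1)*(-100))*K = ((8*1)*(-100))*62 = (8*(-100))*62 = -800*62 = -49600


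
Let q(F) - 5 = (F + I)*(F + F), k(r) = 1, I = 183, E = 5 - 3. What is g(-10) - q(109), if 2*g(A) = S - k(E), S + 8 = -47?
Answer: -63689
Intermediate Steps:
E = 2
S = -55 (S = -8 - 47 = -55)
q(F) = 5 + 2*F*(183 + F) (q(F) = 5 + (F + 183)*(F + F) = 5 + (183 + F)*(2*F) = 5 + 2*F*(183 + F))
g(A) = -28 (g(A) = (-55 - 1*1)/2 = (-55 - 1)/2 = (1/2)*(-56) = -28)
g(-10) - q(109) = -28 - (5 + 2*109**2 + 366*109) = -28 - (5 + 2*11881 + 39894) = -28 - (5 + 23762 + 39894) = -28 - 1*63661 = -28 - 63661 = -63689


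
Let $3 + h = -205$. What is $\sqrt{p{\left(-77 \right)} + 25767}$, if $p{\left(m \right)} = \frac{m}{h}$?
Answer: $\frac{\sqrt{69674969}}{52} \approx 160.52$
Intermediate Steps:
$h = -208$ ($h = -3 - 205 = -208$)
$p{\left(m \right)} = - \frac{m}{208}$ ($p{\left(m \right)} = \frac{m}{-208} = m \left(- \frac{1}{208}\right) = - \frac{m}{208}$)
$\sqrt{p{\left(-77 \right)} + 25767} = \sqrt{\left(- \frac{1}{208}\right) \left(-77\right) + 25767} = \sqrt{\frac{77}{208} + 25767} = \sqrt{\frac{5359613}{208}} = \frac{\sqrt{69674969}}{52}$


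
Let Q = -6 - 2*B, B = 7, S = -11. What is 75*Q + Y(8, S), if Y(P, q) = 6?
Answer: -1494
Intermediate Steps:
Q = -20 (Q = -6 - 2*7 = -6 - 14 = -20)
75*Q + Y(8, S) = 75*(-20) + 6 = -1500 + 6 = -1494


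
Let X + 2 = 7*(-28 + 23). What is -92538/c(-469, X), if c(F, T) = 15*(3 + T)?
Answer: 15423/85 ≈ 181.45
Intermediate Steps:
X = -37 (X = -2 + 7*(-28 + 23) = -2 + 7*(-5) = -2 - 35 = -37)
c(F, T) = 45 + 15*T
-92538/c(-469, X) = -92538/(45 + 15*(-37)) = -92538/(45 - 555) = -92538/(-510) = -92538*(-1/510) = 15423/85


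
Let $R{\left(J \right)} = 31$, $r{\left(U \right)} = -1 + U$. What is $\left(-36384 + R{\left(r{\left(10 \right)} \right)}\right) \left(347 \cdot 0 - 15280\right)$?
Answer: $555473840$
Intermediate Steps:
$\left(-36384 + R{\left(r{\left(10 \right)} \right)}\right) \left(347 \cdot 0 - 15280\right) = \left(-36384 + 31\right) \left(347 \cdot 0 - 15280\right) = - 36353 \left(0 - 15280\right) = \left(-36353\right) \left(-15280\right) = 555473840$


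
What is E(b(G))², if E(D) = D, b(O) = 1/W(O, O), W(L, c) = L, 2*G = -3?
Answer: 4/9 ≈ 0.44444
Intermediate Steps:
G = -3/2 (G = (½)*(-3) = -3/2 ≈ -1.5000)
b(O) = 1/O
E(b(G))² = (1/(-3/2))² = (-⅔)² = 4/9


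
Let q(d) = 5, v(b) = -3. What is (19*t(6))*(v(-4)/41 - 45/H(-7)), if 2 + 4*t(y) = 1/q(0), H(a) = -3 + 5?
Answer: 316521/1640 ≈ 193.00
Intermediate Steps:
H(a) = 2
t(y) = -9/20 (t(y) = -½ + (¼)/5 = -½ + (¼)*(⅕) = -½ + 1/20 = -9/20)
(19*t(6))*(v(-4)/41 - 45/H(-7)) = (19*(-9/20))*(-3/41 - 45/2) = -171*(-3*1/41 - 45*½)/20 = -171*(-3/41 - 45/2)/20 = -171/20*(-1851/82) = 316521/1640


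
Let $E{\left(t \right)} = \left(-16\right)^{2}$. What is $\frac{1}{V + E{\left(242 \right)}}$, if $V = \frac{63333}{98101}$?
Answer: $\frac{98101}{25177189} \approx 0.0038964$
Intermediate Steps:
$E{\left(t \right)} = 256$
$V = \frac{63333}{98101}$ ($V = 63333 \cdot \frac{1}{98101} = \frac{63333}{98101} \approx 0.64559$)
$\frac{1}{V + E{\left(242 \right)}} = \frac{1}{\frac{63333}{98101} + 256} = \frac{1}{\frac{25177189}{98101}} = \frac{98101}{25177189}$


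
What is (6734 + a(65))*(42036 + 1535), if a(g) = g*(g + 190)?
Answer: 1015596439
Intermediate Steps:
a(g) = g*(190 + g)
(6734 + a(65))*(42036 + 1535) = (6734 + 65*(190 + 65))*(42036 + 1535) = (6734 + 65*255)*43571 = (6734 + 16575)*43571 = 23309*43571 = 1015596439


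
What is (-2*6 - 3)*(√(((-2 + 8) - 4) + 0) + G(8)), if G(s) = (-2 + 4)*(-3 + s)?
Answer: -150 - 15*√2 ≈ -171.21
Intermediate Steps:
G(s) = -6 + 2*s (G(s) = 2*(-3 + s) = -6 + 2*s)
(-2*6 - 3)*(√(((-2 + 8) - 4) + 0) + G(8)) = (-2*6 - 3)*(√(((-2 + 8) - 4) + 0) + (-6 + 2*8)) = (-12 - 3)*(√((6 - 4) + 0) + (-6 + 16)) = -15*(√(2 + 0) + 10) = -15*(√2 + 10) = -15*(10 + √2) = -150 - 15*√2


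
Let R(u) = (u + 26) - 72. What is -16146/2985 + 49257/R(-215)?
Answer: -5601713/28855 ≈ -194.13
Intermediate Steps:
R(u) = -46 + u (R(u) = (26 + u) - 72 = -46 + u)
-16146/2985 + 49257/R(-215) = -16146/2985 + 49257/(-46 - 215) = -16146*1/2985 + 49257/(-261) = -5382/995 + 49257*(-1/261) = -5382/995 - 5473/29 = -5601713/28855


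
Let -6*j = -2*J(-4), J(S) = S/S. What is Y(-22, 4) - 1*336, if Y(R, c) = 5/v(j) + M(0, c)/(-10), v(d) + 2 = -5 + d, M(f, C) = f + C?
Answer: -6743/20 ≈ -337.15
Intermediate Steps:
J(S) = 1
j = 1/3 (j = -(-1)/3 = -1/6*(-2) = 1/3 ≈ 0.33333)
M(f, C) = C + f
v(d) = -7 + d (v(d) = -2 + (-5 + d) = -7 + d)
Y(R, c) = -3/4 - c/10 (Y(R, c) = 5/(-7 + 1/3) + (c + 0)/(-10) = 5/(-20/3) + c*(-1/10) = 5*(-3/20) - c/10 = -3/4 - c/10)
Y(-22, 4) - 1*336 = (-3/4 - 1/10*4) - 1*336 = (-3/4 - 2/5) - 336 = -23/20 - 336 = -6743/20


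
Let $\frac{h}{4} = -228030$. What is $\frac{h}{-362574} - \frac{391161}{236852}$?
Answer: $\frac{12368772971}{14312729508} \approx 0.86418$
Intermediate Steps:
$h = -912120$ ($h = 4 \left(-228030\right) = -912120$)
$\frac{h}{-362574} - \frac{391161}{236852} = - \frac{912120}{-362574} - \frac{391161}{236852} = \left(-912120\right) \left(- \frac{1}{362574}\right) - \frac{391161}{236852} = \frac{152020}{60429} - \frac{391161}{236852} = \frac{12368772971}{14312729508}$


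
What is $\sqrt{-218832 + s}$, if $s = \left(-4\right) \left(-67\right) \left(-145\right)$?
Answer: $2 i \sqrt{64423} \approx 507.63 i$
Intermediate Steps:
$s = -38860$ ($s = 268 \left(-145\right) = -38860$)
$\sqrt{-218832 + s} = \sqrt{-218832 - 38860} = \sqrt{-257692} = 2 i \sqrt{64423}$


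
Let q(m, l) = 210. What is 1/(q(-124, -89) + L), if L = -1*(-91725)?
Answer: 1/91935 ≈ 1.0877e-5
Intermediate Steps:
L = 91725
1/(q(-124, -89) + L) = 1/(210 + 91725) = 1/91935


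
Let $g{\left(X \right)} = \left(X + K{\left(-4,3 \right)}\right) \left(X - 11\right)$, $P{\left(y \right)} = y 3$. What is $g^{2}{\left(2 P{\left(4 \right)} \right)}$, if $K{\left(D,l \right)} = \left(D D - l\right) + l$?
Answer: $270400$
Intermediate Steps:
$P{\left(y \right)} = 3 y$
$K{\left(D,l \right)} = D^{2}$ ($K{\left(D,l \right)} = \left(D^{2} - l\right) + l = D^{2}$)
$g{\left(X \right)} = \left(-11 + X\right) \left(16 + X\right)$ ($g{\left(X \right)} = \left(X + \left(-4\right)^{2}\right) \left(X - 11\right) = \left(X + 16\right) \left(-11 + X\right) = \left(16 + X\right) \left(-11 + X\right) = \left(-11 + X\right) \left(16 + X\right)$)
$g^{2}{\left(2 P{\left(4 \right)} \right)} = \left(-176 + \left(2 \cdot 3 \cdot 4\right)^{2} + 5 \cdot 2 \cdot 3 \cdot 4\right)^{2} = \left(-176 + \left(2 \cdot 12\right)^{2} + 5 \cdot 2 \cdot 12\right)^{2} = \left(-176 + 24^{2} + 5 \cdot 24\right)^{2} = \left(-176 + 576 + 120\right)^{2} = 520^{2} = 270400$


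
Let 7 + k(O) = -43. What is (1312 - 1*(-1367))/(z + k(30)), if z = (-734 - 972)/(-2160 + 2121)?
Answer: -104481/244 ≈ -428.20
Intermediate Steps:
k(O) = -50 (k(O) = -7 - 43 = -50)
z = 1706/39 (z = -1706/(-39) = -1706*(-1/39) = 1706/39 ≈ 43.744)
(1312 - 1*(-1367))/(z + k(30)) = (1312 - 1*(-1367))/(1706/39 - 50) = (1312 + 1367)/(-244/39) = 2679*(-39/244) = -104481/244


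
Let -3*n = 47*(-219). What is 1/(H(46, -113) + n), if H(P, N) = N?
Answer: 1/3318 ≈ 0.00030139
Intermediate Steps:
n = 3431 (n = -47*(-219)/3 = -⅓*(-10293) = 3431)
1/(H(46, -113) + n) = 1/(-113 + 3431) = 1/3318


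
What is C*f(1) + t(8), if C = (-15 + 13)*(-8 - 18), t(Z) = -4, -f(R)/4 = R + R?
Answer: -420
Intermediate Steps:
f(R) = -8*R (f(R) = -4*(R + R) = -8*R)
C = 52 (C = -2*(-26) = 52)
C*f(1) + t(8) = 52*(-8*1) - 4 = 52*(-8) - 4 = -416 - 4 = -420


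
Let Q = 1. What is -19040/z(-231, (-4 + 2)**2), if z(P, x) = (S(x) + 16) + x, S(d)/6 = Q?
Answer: -9520/13 ≈ -732.31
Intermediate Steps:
S(d) = 6 (S(d) = 6*1 = 6)
z(P, x) = 22 + x (z(P, x) = (6 + 16) + x = 22 + x)
-19040/z(-231, (-4 + 2)**2) = -19040/(22 + (-4 + 2)**2) = -19040/(22 + (-2)**2) = -19040/(22 + 4) = -19040/26 = -19040*1/26 = -9520/13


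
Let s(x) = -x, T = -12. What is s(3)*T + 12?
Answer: 48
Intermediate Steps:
s(3)*T + 12 = -1*3*(-12) + 12 = -3*(-12) + 12 = 36 + 12 = 48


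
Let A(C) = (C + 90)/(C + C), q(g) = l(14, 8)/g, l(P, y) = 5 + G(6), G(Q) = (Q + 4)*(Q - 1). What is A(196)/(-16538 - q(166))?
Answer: -11869/269045574 ≈ -4.4115e-5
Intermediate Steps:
G(Q) = (-1 + Q)*(4 + Q) (G(Q) = (4 + Q)*(-1 + Q) = (-1 + Q)*(4 + Q))
l(P, y) = 55 (l(P, y) = 5 + (-4 + 6² + 3*6) = 5 + (-4 + 36 + 18) = 5 + 50 = 55)
q(g) = 55/g
A(C) = (90 + C)/(2*C) (A(C) = (90 + C)/((2*C)) = (90 + C)*(1/(2*C)) = (90 + C)/(2*C))
A(196)/(-16538 - q(166)) = ((½)*(90 + 196)/196)/(-16538 - 55/166) = ((½)*(1/196)*286)/(-16538 - 55/166) = 143/(196*(-16538 - 1*55/166)) = 143/(196*(-16538 - 55/166)) = 143/(196*(-2745363/166)) = (143/196)*(-166/2745363) = -11869/269045574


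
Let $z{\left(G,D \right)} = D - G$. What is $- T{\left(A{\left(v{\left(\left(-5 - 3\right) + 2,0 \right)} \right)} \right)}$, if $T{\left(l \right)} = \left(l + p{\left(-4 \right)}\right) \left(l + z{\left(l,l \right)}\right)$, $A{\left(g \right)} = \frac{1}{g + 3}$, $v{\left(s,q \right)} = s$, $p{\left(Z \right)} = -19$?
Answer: $- \frac{58}{9} \approx -6.4444$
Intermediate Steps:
$A{\left(g \right)} = \frac{1}{3 + g}$
$T{\left(l \right)} = l \left(-19 + l\right)$ ($T{\left(l \right)} = \left(l - 19\right) \left(l + \left(l - l\right)\right) = \left(-19 + l\right) \left(l + 0\right) = \left(-19 + l\right) l = l \left(-19 + l\right)$)
$- T{\left(A{\left(v{\left(\left(-5 - 3\right) + 2,0 \right)} \right)} \right)} = - \frac{-19 + \frac{1}{3 + \left(\left(-5 - 3\right) + 2\right)}}{3 + \left(\left(-5 - 3\right) + 2\right)} = - \frac{-19 + \frac{1}{3 + \left(-8 + 2\right)}}{3 + \left(-8 + 2\right)} = - \frac{-19 + \frac{1}{3 - 6}}{3 - 6} = - \frac{-19 + \frac{1}{-3}}{-3} = - \frac{\left(-1\right) \left(-19 - \frac{1}{3}\right)}{3} = - \frac{\left(-1\right) \left(-58\right)}{3 \cdot 3} = \left(-1\right) \frac{58}{9} = - \frac{58}{9}$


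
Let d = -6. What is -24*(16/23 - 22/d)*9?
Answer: -21672/23 ≈ -942.26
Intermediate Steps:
-24*(16/23 - 22/d)*9 = -24*(16/23 - 22/(-6))*9 = -24*(16*(1/23) - 22*(-1/6))*9 = -24*(16/23 + 11/3)*9 = -24*301/69*9 = -2408/23*9 = -21672/23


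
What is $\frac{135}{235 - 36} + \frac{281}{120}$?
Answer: $\frac{72119}{23880} \approx 3.0201$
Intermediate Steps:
$\frac{135}{235 - 36} + \frac{281}{120} = \frac{135}{199} + \frac{281}{120} = \frac{72119}{23880}$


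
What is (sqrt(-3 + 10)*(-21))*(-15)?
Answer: 315*sqrt(7) ≈ 833.41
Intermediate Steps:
(sqrt(-3 + 10)*(-21))*(-15) = (sqrt(7)*(-21))*(-15) = -21*sqrt(7)*(-15) = 315*sqrt(7)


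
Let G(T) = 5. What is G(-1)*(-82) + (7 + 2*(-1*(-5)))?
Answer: -393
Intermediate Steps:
G(-1)*(-82) + (7 + 2*(-1*(-5))) = 5*(-82) + (7 + 2*(-1*(-5))) = -410 + (7 + 2*5) = -410 + (7 + 10) = -410 + 17 = -393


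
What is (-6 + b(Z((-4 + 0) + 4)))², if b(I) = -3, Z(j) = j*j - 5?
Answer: 81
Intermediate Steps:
Z(j) = -5 + j² (Z(j) = j² - 5 = -5 + j²)
(-6 + b(Z((-4 + 0) + 4)))² = (-6 - 3)² = (-9)² = 81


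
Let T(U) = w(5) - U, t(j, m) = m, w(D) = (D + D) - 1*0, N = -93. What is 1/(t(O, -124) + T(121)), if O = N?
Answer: -1/235 ≈ -0.0042553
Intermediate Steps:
w(D) = 2*D (w(D) = 2*D + 0 = 2*D)
O = -93
T(U) = 10 - U (T(U) = 2*5 - U = 10 - U)
1/(t(O, -124) + T(121)) = 1/(-124 + (10 - 1*121)) = 1/(-124 + (10 - 121)) = 1/(-124 - 111) = 1/(-235) = -1/235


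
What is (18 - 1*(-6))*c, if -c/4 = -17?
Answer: 1632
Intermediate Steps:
c = 68 (c = -4*(-17) = 68)
(18 - 1*(-6))*c = (18 - 1*(-6))*68 = (18 + 6)*68 = 24*68 = 1632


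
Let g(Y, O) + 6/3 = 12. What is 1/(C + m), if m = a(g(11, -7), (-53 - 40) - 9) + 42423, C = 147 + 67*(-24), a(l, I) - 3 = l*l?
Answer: 1/41065 ≈ 2.4352e-5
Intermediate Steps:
g(Y, O) = 10 (g(Y, O) = -2 + 12 = 10)
a(l, I) = 3 + l² (a(l, I) = 3 + l*l = 3 + l²)
C = -1461 (C = 147 - 1608 = -1461)
m = 42526 (m = (3 + 10²) + 42423 = (3 + 100) + 42423 = 103 + 42423 = 42526)
1/(C + m) = 1/(-1461 + 42526) = 1/41065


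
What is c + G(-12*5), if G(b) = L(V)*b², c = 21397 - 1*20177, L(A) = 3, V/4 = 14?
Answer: 12020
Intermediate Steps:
V = 56 (V = 4*14 = 56)
c = 1220 (c = 21397 - 20177 = 1220)
G(b) = 3*b²
c + G(-12*5) = 1220 + 3*(-12*5)² = 1220 + 3*(-60)² = 1220 + 3*3600 = 1220 + 10800 = 12020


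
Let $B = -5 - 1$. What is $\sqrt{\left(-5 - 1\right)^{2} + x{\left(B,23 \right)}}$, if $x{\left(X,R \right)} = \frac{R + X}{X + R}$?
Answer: $\sqrt{37} \approx 6.0828$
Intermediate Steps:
$B = -6$ ($B = -5 - 1 = -6$)
$x{\left(X,R \right)} = 1$ ($x{\left(X,R \right)} = \frac{R + X}{R + X} = 1$)
$\sqrt{\left(-5 - 1\right)^{2} + x{\left(B,23 \right)}} = \sqrt{\left(-5 - 1\right)^{2} + 1} = \sqrt{\left(-6\right)^{2} + 1} = \sqrt{36 + 1} = \sqrt{37}$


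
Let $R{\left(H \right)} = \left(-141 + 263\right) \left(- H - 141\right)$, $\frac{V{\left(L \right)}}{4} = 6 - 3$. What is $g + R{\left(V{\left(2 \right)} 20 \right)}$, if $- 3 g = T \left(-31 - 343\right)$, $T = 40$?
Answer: $- \frac{124486}{3} \approx -41495.0$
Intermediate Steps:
$V{\left(L \right)} = 12$ ($V{\left(L \right)} = 4 \left(6 - 3\right) = 4 \cdot 3 = 12$)
$R{\left(H \right)} = -17202 - 122 H$ ($R{\left(H \right)} = 122 \left(-141 - H\right) = -17202 - 122 H$)
$g = \frac{14960}{3}$ ($g = - \frac{40 \left(-31 - 343\right)}{3} = - \frac{40 \left(-374\right)}{3} = \left(- \frac{1}{3}\right) \left(-14960\right) = \frac{14960}{3} \approx 4986.7$)
$g + R{\left(V{\left(2 \right)} 20 \right)} = \frac{14960}{3} - \left(17202 + 122 \cdot 12 \cdot 20\right) = \frac{14960}{3} - 46482 = - \frac{124486}{3}$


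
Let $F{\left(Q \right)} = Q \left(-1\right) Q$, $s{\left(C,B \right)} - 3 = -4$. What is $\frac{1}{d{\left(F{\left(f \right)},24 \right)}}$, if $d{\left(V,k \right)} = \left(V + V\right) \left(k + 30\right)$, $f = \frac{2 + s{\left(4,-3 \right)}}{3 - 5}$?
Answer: $- \frac{1}{27} \approx -0.037037$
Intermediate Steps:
$s{\left(C,B \right)} = -1$ ($s{\left(C,B \right)} = 3 - 4 = -1$)
$f = - \frac{1}{2}$ ($f = \frac{2 - 1}{3 - 5} = 1 \frac{1}{-2} = 1 \left(- \frac{1}{2}\right) = - \frac{1}{2} \approx -0.5$)
$F{\left(Q \right)} = - Q^{2}$ ($F{\left(Q \right)} = - Q Q = - Q^{2}$)
$d{\left(V,k \right)} = 2 V \left(30 + k\right)$
$\frac{1}{d{\left(F{\left(f \right)},24 \right)}} = \frac{1}{2 \left(- \left(- \frac{1}{2}\right)^{2}\right) \left(30 + 24\right)} = \frac{1}{2 \left(\left(-1\right) \frac{1}{4}\right) 54} = \frac{1}{2 \left(- \frac{1}{4}\right) 54} = \frac{1}{-27} = - \frac{1}{27}$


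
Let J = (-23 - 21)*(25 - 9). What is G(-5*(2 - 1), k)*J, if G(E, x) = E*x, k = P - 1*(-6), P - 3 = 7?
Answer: 56320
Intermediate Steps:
P = 10 (P = 3 + 7 = 10)
k = 16 (k = 10 - 1*(-6) = 10 + 6 = 16)
J = -704 (J = -44*16 = -704)
G(-5*(2 - 1), k)*J = (-5*(2 - 1)*16)*(-704) = (-5*1*16)*(-704) = -5*16*(-704) = -80*(-704) = 56320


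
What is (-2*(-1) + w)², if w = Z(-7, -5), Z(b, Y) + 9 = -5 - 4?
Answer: 256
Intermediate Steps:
Z(b, Y) = -18 (Z(b, Y) = -9 + (-5 - 4) = -9 - 9 = -18)
w = -18
(-2*(-1) + w)² = (-2*(-1) - 18)² = (2 - 18)² = (-16)² = 256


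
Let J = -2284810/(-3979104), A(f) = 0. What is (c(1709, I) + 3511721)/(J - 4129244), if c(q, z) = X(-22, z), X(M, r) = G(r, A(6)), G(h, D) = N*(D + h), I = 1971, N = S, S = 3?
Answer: -6998515759968/8215344516283 ≈ -0.85188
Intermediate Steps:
N = 3
G(h, D) = 3*D + 3*h (G(h, D) = 3*(D + h) = 3*D + 3*h)
X(M, r) = 3*r (X(M, r) = 3*0 + 3*r = 0 + 3*r = 3*r)
c(q, z) = 3*z
J = 1142405/1989552 (J = -2284810*(-1/3979104) = 1142405/1989552 ≈ 0.57420)
(c(1709, I) + 3511721)/(J - 4129244) = (3*1971 + 3511721)/(1142405/1989552 - 4129244) = (5913 + 3511721)/(-8215344516283/1989552) = 3517634*(-1989552/8215344516283) = -6998515759968/8215344516283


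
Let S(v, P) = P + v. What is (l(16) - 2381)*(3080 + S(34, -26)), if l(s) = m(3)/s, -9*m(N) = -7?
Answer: -66171401/9 ≈ -7.3524e+6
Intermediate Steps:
m(N) = 7/9 (m(N) = -1/9*(-7) = 7/9)
l(s) = 7/(9*s)
(l(16) - 2381)*(3080 + S(34, -26)) = ((7/9)/16 - 2381)*(3080 + (-26 + 34)) = ((7/9)*(1/16) - 2381)*(3080 + 8) = (7/144 - 2381)*3088 = -342857/144*3088 = -66171401/9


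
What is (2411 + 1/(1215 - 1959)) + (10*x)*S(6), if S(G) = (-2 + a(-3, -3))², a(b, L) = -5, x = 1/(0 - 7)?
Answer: 1741703/744 ≈ 2341.0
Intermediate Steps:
x = -⅐ (x = 1/(-7) = -⅐ ≈ -0.14286)
S(G) = 49 (S(G) = (-2 - 5)² = (-7)² = 49)
(2411 + 1/(1215 - 1959)) + (10*x)*S(6) = (2411 + 1/(1215 - 1959)) + (10*(-⅐))*49 = (2411 + 1/(-744)) - 10/7*49 = (2411 - 1/744) - 70 = 1793783/744 - 70 = 1741703/744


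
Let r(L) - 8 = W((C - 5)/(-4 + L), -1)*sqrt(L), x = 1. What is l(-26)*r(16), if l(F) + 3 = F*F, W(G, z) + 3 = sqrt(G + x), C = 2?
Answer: -2692 + 1346*sqrt(3) ≈ -360.66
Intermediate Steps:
W(G, z) = -3 + sqrt(1 + G) (W(G, z) = -3 + sqrt(G + 1) = -3 + sqrt(1 + G))
l(F) = -3 + F**2 (l(F) = -3 + F*F = -3 + F**2)
r(L) = 8 + sqrt(L)*(-3 + sqrt(1 - 3/(-4 + L))) (r(L) = 8 + (-3 + sqrt(1 + (2 - 5)/(-4 + L)))*sqrt(L) = 8 + (-3 + sqrt(1 - 3/(-4 + L)))*sqrt(L) = 8 + sqrt(L)*(-3 + sqrt(1 - 3/(-4 + L))))
l(-26)*r(16) = (-3 + (-26)**2)*(8 + sqrt(16)*(-3 + sqrt((-7 + 16)/(-4 + 16)))) = (-3 + 676)*(8 + 4*(-3 + sqrt(9/12))) = 673*(8 + 4*(-3 + sqrt((1/12)*9))) = 673*(8 + 4*(-3 + sqrt(3/4))) = 673*(8 + 4*(-3 + sqrt(3)/2)) = 673*(8 + (-12 + 2*sqrt(3))) = 673*(-4 + 2*sqrt(3)) = -2692 + 1346*sqrt(3)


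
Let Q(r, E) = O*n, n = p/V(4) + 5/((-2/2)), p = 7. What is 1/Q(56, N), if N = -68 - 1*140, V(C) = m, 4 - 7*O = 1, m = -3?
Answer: -7/22 ≈ -0.31818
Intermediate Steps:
O = 3/7 (O = 4/7 - ⅐*1 = 4/7 - ⅐ = 3/7 ≈ 0.42857)
V(C) = -3
N = -208 (N = -68 - 140 = -208)
n = -22/3 (n = 7/(-3) + 5/((-2/2)) = 7*(-⅓) + 5/((-2*½)) = -7/3 + 5/(-1) = -7/3 + 5*(-1) = -7/3 - 5 = -22/3 ≈ -7.3333)
Q(r, E) = -22/7 (Q(r, E) = (3/7)*(-22/3) = -22/7)
1/Q(56, N) = 1/(-22/7) = -7/22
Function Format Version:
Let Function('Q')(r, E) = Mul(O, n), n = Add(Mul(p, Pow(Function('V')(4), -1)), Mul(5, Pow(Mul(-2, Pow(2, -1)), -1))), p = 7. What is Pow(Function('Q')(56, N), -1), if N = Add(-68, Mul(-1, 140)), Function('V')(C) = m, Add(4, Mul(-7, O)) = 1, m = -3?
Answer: Rational(-7, 22) ≈ -0.31818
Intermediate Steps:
O = Rational(3, 7) (O = Add(Rational(4, 7), Mul(Rational(-1, 7), 1)) = Add(Rational(4, 7), Rational(-1, 7)) = Rational(3, 7) ≈ 0.42857)
Function('V')(C) = -3
N = -208 (N = Add(-68, -140) = -208)
n = Rational(-22, 3) (n = Add(Mul(7, Pow(-3, -1)), Mul(5, Pow(Mul(-2, Pow(2, -1)), -1))) = Add(Mul(7, Rational(-1, 3)), Mul(5, Pow(Mul(-2, Rational(1, 2)), -1))) = Add(Rational(-7, 3), Mul(5, Pow(-1, -1))) = Add(Rational(-7, 3), Mul(5, -1)) = Add(Rational(-7, 3), -5) = Rational(-22, 3) ≈ -7.3333)
Function('Q')(r, E) = Rational(-22, 7) (Function('Q')(r, E) = Mul(Rational(3, 7), Rational(-22, 3)) = Rational(-22, 7))
Pow(Function('Q')(56, N), -1) = Pow(Rational(-22, 7), -1) = Rational(-7, 22)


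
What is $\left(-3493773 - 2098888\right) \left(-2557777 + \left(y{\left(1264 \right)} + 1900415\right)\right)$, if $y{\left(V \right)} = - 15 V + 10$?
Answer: $3782383746232$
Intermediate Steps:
$y{\left(V \right)} = 10 - 15 V$
$\left(-3493773 - 2098888\right) \left(-2557777 + \left(y{\left(1264 \right)} + 1900415\right)\right) = \left(-3493773 - 2098888\right) \left(-2557777 + \left(\left(10 - 18960\right) + 1900415\right)\right) = - 5592661 \left(-2557777 + \left(\left(10 - 18960\right) + 1900415\right)\right) = - 5592661 \left(-2557777 + \left(-18950 + 1900415\right)\right) = - 5592661 \left(-2557777 + 1881465\right) = \left(-5592661\right) \left(-676312\right) = 3782383746232$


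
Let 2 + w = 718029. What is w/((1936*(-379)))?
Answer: -718027/733744 ≈ -0.97858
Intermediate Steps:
w = 718027 (w = -2 + 718029 = 718027)
w/((1936*(-379))) = 718027/((1936*(-379))) = 718027/(-733744) = 718027*(-1/733744) = -718027/733744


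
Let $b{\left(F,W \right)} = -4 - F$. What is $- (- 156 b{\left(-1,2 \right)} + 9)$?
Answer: $-477$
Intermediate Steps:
$- (- 156 b{\left(-1,2 \right)} + 9) = - (- 156 \left(-4 - -1\right) + 9) = - (- 156 \left(-4 + 1\right) + 9) = - (\left(-156\right) \left(-3\right) + 9) = - (468 + 9) = \left(-1\right) 477 = -477$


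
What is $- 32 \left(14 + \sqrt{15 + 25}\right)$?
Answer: $-448 - 64 \sqrt{10} \approx -650.39$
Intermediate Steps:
$- 32 \left(14 + \sqrt{15 + 25}\right) = - 32 \left(14 + \sqrt{40}\right) = - 32 \left(14 + 2 \sqrt{10}\right) = -448 - 64 \sqrt{10}$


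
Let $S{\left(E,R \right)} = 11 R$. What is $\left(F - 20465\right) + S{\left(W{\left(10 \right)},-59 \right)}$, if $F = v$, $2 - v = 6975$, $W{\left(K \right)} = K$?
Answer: $-28087$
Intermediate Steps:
$v = -6973$ ($v = 2 - 6975 = -6973$)
$F = -6973$
$\left(F - 20465\right) + S{\left(W{\left(10 \right)},-59 \right)} = \left(-6973 - 20465\right) + 11 \left(-59\right) = -27438 - 649 = -28087$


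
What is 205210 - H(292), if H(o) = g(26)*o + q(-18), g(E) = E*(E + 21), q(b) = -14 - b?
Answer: -151618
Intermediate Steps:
g(E) = E*(21 + E)
H(o) = 4 + 1222*o (H(o) = (26*(21 + 26))*o + (-14 - 1*(-18)) = (26*47)*o + (-14 + 18) = 1222*o + 4 = 4 + 1222*o)
205210 - H(292) = 205210 - (4 + 1222*292) = 205210 - (4 + 356824) = 205210 - 1*356828 = 205210 - 356828 = -151618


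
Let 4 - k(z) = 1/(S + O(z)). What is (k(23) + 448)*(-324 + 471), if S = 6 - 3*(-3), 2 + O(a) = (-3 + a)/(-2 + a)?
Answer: 19465005/293 ≈ 66434.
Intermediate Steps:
O(a) = -2 + (-3 + a)/(-2 + a)
S = 15 (S = 6 + 9 = 15)
k(z) = 4 - 1/(15 + (1 - z)/(-2 + z))
(k(23) + 448)*(-324 + 471) = ((-114 + 55*23)/(-29 + 14*23) + 448)*(-324 + 471) = ((-114 + 1265)/(-29 + 322) + 448)*147 = (1151/293 + 448)*147 = (132415/293)*147 = 19465005/293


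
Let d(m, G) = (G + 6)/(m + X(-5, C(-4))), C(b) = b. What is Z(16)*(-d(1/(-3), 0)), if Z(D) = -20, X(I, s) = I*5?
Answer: -90/19 ≈ -4.7368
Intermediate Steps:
X(I, s) = 5*I
d(m, G) = (6 + G)/(-25 + m) (d(m, G) = (G + 6)/(m + 5*(-5)) = (6 + G)/(m - 25) = (6 + G)/(-25 + m))
Z(16)*(-d(1/(-3), 0)) = -(-20)*(6 + 0)/(-25 + 1/(-3)) = -(-20)*6/(-25 - ⅓) = -(-20)*6/(-76/3) = -(-20)*(-3/76*6) = -(-20)*(-9)/38 = -20*9/38 = -90/19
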